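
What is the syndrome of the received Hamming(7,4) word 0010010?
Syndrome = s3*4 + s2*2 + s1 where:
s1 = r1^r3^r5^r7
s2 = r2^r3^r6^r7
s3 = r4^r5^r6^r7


s1=1, s2=0, s3=1

Syndrome = 5 (error at position 5)


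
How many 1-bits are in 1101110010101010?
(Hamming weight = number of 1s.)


Counting 1s in 1101110010101010

9


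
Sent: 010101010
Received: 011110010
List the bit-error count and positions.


XOR: 001011000

3 error(s) at position(s): 2, 4, 5


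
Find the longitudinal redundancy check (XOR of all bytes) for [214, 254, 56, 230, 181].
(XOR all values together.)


XOR chain: 214 ^ 254 ^ 56 ^ 230 ^ 181 = 67

67


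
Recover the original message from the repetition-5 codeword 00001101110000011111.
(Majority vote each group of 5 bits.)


Groups: 00001, 10111, 00000, 11111
Majority votes: 0101

0101


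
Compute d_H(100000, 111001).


XOR: 011001
Count of 1s: 3

3


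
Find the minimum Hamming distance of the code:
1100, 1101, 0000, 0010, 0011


Comparing all pairs, minimum distance: 1
Can detect 0 errors, correct 0 errors

1


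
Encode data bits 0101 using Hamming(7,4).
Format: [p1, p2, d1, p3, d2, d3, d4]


Parity bits: p1=0, p2=1, p3=0

0100101


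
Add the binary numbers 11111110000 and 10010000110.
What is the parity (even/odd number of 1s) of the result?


11111110000 = 2032
10010000110 = 1158
Sum = 3190 = 110001110110
1s count = 7

odd parity (7 ones in 110001110110)


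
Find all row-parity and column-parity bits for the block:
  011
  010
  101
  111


Row parities: 0101
Column parities: 011

Row P: 0101, Col P: 011, Corner: 0


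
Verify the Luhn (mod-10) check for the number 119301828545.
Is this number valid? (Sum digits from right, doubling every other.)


Luhn sum = 50
50 mod 10 = 0

Valid (Luhn sum mod 10 = 0)


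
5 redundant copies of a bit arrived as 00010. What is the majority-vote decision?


Ones: 1 out of 5
Threshold: 3

0 (1/5 voted 1)


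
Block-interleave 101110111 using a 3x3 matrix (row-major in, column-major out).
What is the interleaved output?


Matrix:
  101
  110
  111
Read columns: 111011101

111011101


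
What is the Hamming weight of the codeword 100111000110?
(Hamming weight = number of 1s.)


Counting 1s in 100111000110

6


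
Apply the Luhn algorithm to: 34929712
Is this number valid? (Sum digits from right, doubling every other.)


Luhn sum = 41
41 mod 10 = 1

Invalid (Luhn sum mod 10 = 1)


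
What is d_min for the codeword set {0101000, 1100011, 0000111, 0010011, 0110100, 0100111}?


Comparing all pairs, minimum distance: 1
Can detect 0 errors, correct 0 errors

1


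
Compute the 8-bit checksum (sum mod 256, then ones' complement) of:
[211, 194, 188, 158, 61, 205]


Sum = 1017 mod 256 = 249
Complement = 6

6


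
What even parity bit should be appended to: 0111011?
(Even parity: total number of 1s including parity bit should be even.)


Number of 1s in data: 5
Parity bit: 1

1


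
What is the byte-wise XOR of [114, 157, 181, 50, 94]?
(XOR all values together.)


XOR chain: 114 ^ 157 ^ 181 ^ 50 ^ 94 = 54

54


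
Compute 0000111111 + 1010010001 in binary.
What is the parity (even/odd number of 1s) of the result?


0000111111 = 63
1010010001 = 657
Sum = 720 = 1011010000
1s count = 4

even parity (4 ones in 1011010000)


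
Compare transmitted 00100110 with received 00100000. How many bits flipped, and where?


XOR: 00000110

2 error(s) at position(s): 5, 6


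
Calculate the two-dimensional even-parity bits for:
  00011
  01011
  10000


Row parities: 011
Column parities: 11000

Row P: 011, Col P: 11000, Corner: 0


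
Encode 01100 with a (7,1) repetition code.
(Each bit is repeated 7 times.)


Each bit -> 7 copies

00000001111111111111100000000000000


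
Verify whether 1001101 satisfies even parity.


Number of 1s: 4

Yes, parity is correct (4 ones)


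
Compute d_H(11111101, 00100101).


XOR: 11011000
Count of 1s: 4

4


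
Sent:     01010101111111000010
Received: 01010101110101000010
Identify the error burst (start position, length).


XOR: 00000000001010000000

Burst at position 10, length 3


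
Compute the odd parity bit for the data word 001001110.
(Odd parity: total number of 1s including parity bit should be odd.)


Number of 1s in data: 4
Parity bit: 1

1


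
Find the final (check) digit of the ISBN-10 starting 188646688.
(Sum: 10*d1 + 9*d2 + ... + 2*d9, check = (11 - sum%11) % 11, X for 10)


Weighted sum: 306
306 mod 11 = 9

Check digit: 2


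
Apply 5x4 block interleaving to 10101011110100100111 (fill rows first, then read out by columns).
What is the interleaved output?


Matrix:
  1010
  1011
  1101
  0010
  0111
Read columns: 11100001011101101101

11100001011101101101


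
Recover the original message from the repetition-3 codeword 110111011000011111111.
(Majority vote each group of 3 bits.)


Groups: 110, 111, 011, 000, 011, 111, 111
Majority votes: 1110111

1110111


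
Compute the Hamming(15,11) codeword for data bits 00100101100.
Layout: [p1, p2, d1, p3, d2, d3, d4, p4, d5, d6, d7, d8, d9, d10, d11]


Parity bits: p1=1, p2=0, p3=1, p4=1

100101010101100


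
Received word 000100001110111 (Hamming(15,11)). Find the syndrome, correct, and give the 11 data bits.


Syndrome = 0: no error detected

Data: 00001110111 (no errors)


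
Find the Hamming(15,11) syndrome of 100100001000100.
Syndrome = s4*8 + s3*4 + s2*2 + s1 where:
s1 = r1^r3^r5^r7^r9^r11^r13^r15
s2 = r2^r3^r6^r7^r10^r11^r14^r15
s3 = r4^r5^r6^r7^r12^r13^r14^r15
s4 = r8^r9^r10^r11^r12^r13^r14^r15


s1=1, s2=0, s3=0, s4=0

Syndrome = 1 (error at position 1)


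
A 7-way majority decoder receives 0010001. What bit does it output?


Ones: 2 out of 7
Threshold: 4

0 (2/7 voted 1)


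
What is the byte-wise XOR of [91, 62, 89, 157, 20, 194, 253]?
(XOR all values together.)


XOR chain: 91 ^ 62 ^ 89 ^ 157 ^ 20 ^ 194 ^ 253 = 138

138


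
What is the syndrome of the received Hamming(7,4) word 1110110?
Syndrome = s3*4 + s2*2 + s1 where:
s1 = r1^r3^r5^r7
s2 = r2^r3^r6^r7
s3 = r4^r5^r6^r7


s1=1, s2=1, s3=0

Syndrome = 3 (error at position 3)


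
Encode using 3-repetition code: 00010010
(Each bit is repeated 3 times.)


Each bit -> 3 copies

000000000111000000111000


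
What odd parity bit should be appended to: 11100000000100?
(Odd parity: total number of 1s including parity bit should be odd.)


Number of 1s in data: 4
Parity bit: 1

1


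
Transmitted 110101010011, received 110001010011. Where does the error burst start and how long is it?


XOR: 000100000000

Burst at position 3, length 1


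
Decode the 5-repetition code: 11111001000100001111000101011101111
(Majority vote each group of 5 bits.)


Groups: 11111, 00100, 01000, 01111, 00010, 10111, 01111
Majority votes: 1001011

1001011


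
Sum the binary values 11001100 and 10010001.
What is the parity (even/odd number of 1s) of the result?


11001100 = 204
10010001 = 145
Sum = 349 = 101011101
1s count = 6

even parity (6 ones in 101011101)


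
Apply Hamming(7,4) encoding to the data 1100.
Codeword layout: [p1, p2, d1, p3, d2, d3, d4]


Parity bits: p1=0, p2=1, p3=1

0111100


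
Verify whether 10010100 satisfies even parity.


Number of 1s: 3

No, parity error (3 ones)


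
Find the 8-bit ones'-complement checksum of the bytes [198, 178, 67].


Sum = 443 mod 256 = 187
Complement = 68

68


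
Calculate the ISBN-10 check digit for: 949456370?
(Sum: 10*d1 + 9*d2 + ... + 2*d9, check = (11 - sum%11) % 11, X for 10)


Weighted sum: 319
319 mod 11 = 0

Check digit: 0


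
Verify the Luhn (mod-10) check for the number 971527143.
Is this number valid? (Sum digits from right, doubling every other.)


Luhn sum = 35
35 mod 10 = 5

Invalid (Luhn sum mod 10 = 5)


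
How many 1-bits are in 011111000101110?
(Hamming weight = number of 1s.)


Counting 1s in 011111000101110

9


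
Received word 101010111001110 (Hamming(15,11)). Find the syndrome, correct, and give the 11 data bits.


Syndrome = 14: error at position 14

Data: 11011001100 (corrected bit 14)


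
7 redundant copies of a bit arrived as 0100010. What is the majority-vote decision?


Ones: 2 out of 7
Threshold: 4

0 (2/7 voted 1)


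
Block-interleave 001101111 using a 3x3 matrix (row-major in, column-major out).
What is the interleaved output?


Matrix:
  001
  101
  111
Read columns: 011001111

011001111


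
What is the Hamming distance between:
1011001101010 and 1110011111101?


XOR: 0101010010111
Count of 1s: 7

7


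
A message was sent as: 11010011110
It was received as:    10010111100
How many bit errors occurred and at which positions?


XOR: 01000100010

3 error(s) at position(s): 1, 5, 9


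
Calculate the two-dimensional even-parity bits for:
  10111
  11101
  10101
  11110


Row parities: 0010
Column parities: 00001

Row P: 0010, Col P: 00001, Corner: 1


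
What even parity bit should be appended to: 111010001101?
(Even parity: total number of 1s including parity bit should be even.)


Number of 1s in data: 7
Parity bit: 1

1


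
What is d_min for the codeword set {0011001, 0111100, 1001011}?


Comparing all pairs, minimum distance: 3
Can detect 2 errors, correct 1 errors

3


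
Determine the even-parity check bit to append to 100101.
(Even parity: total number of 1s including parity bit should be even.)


Number of 1s in data: 3
Parity bit: 1

1


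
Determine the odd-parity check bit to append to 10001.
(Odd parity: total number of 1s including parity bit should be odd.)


Number of 1s in data: 2
Parity bit: 1

1


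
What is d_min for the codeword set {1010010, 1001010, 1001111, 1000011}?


Comparing all pairs, minimum distance: 2
Can detect 1 errors, correct 0 errors

2


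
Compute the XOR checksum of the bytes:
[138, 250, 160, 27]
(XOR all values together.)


XOR chain: 138 ^ 250 ^ 160 ^ 27 = 203

203


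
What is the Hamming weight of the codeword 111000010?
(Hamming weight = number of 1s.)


Counting 1s in 111000010

4


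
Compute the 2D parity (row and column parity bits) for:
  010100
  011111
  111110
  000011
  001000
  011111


Row parities: 011011
Column parities: 100001

Row P: 011011, Col P: 100001, Corner: 0


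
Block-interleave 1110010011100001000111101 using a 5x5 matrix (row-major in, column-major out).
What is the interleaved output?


Matrix:
  11100
  10011
  10000
  10001
  11101
Read columns: 1111110001100010100001011

1111110001100010100001011


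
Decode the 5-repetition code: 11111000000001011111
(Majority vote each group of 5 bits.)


Groups: 11111, 00000, 00010, 11111
Majority votes: 1001

1001


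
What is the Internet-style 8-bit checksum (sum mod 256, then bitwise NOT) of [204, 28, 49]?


Sum = 281 mod 256 = 25
Complement = 230

230


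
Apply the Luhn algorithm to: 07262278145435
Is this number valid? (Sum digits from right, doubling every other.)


Luhn sum = 58
58 mod 10 = 8

Invalid (Luhn sum mod 10 = 8)


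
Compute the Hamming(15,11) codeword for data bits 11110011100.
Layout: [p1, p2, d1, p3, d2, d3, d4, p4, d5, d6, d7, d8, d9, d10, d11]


Parity bits: p1=1, p2=0, p3=1, p4=1

101111110011100


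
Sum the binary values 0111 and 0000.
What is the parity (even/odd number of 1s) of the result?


0111 = 7
0000 = 0
Sum = 7 = 111
1s count = 3

odd parity (3 ones in 111)


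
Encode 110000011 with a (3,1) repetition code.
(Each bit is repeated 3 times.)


Each bit -> 3 copies

111111000000000000000111111


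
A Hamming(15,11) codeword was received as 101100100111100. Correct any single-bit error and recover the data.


Syndrome = 1: error at position 1

Data: 10010111100 (corrected bit 1)


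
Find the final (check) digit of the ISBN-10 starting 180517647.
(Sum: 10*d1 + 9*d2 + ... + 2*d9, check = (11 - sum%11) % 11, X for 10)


Weighted sum: 208
208 mod 11 = 10

Check digit: 1


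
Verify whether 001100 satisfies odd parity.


Number of 1s: 2

No, parity error (2 ones)


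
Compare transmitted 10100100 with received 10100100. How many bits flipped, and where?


XOR: 00000000

0 errors (received matches sent)


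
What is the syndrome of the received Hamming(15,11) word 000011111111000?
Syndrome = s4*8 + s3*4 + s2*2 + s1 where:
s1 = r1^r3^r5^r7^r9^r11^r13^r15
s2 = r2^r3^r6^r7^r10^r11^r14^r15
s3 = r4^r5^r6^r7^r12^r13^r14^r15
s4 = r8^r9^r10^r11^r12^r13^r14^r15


s1=0, s2=0, s3=0, s4=1

Syndrome = 8 (error at position 8)


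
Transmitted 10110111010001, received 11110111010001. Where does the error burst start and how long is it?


XOR: 01000000000000

Burst at position 1, length 1


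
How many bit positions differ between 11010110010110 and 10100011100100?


XOR: 01110101110010
Count of 1s: 8

8


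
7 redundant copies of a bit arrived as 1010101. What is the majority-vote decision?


Ones: 4 out of 7
Threshold: 4

1 (4/7 voted 1)


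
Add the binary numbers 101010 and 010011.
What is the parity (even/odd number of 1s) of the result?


101010 = 42
010011 = 19
Sum = 61 = 111101
1s count = 5

odd parity (5 ones in 111101)


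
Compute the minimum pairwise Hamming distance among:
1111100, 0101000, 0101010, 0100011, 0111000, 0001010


Comparing all pairs, minimum distance: 1
Can detect 0 errors, correct 0 errors

1


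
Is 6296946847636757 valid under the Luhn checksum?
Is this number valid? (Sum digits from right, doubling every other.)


Luhn sum = 83
83 mod 10 = 3

Invalid (Luhn sum mod 10 = 3)


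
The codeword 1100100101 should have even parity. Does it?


Number of 1s: 5

No, parity error (5 ones)


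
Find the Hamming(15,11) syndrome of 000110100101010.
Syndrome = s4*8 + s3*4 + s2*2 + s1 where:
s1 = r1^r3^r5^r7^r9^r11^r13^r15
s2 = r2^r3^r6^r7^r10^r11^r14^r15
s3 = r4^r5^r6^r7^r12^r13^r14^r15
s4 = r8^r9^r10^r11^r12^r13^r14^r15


s1=0, s2=1, s3=1, s4=1

Syndrome = 14 (error at position 14)


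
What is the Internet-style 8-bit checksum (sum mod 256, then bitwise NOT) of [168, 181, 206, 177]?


Sum = 732 mod 256 = 220
Complement = 35

35


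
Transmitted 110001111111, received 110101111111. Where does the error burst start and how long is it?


XOR: 000100000000

Burst at position 3, length 1


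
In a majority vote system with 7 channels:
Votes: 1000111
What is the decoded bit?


Ones: 4 out of 7
Threshold: 4

1 (4/7 voted 1)


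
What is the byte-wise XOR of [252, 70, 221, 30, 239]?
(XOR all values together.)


XOR chain: 252 ^ 70 ^ 221 ^ 30 ^ 239 = 150

150


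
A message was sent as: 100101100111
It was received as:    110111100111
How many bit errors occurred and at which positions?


XOR: 010010000000

2 error(s) at position(s): 1, 4


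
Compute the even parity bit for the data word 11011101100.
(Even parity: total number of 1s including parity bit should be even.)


Number of 1s in data: 7
Parity bit: 1

1


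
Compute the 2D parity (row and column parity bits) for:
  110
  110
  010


Row parities: 001
Column parities: 010

Row P: 001, Col P: 010, Corner: 1


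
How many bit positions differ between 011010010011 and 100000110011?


XOR: 111010100000
Count of 1s: 5

5


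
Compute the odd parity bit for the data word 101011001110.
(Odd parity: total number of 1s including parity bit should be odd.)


Number of 1s in data: 7
Parity bit: 0

0


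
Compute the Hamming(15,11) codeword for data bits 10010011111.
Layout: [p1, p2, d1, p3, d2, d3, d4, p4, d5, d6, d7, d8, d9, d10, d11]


Parity bits: p1=1, p2=1, p3=1, p4=1

111100110011111


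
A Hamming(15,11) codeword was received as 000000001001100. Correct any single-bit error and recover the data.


Syndrome = 8: error at position 8

Data: 00001001100 (corrected bit 8)


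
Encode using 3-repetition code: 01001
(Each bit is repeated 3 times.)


Each bit -> 3 copies

000111000000111


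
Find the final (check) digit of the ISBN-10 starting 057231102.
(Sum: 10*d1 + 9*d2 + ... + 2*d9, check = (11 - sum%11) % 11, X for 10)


Weighted sum: 146
146 mod 11 = 3

Check digit: 8


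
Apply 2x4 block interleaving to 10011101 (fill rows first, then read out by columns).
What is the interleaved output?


Matrix:
  1001
  1101
Read columns: 11010011

11010011


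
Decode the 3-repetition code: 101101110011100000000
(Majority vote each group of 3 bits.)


Groups: 101, 101, 110, 011, 100, 000, 000
Majority votes: 1111000

1111000


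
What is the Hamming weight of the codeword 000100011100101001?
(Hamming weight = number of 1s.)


Counting 1s in 000100011100101001

7


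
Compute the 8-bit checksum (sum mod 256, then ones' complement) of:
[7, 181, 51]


Sum = 239 mod 256 = 239
Complement = 16

16


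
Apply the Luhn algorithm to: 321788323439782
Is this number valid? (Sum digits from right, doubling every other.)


Luhn sum = 74
74 mod 10 = 4

Invalid (Luhn sum mod 10 = 4)


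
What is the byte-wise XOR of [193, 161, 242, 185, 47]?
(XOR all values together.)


XOR chain: 193 ^ 161 ^ 242 ^ 185 ^ 47 = 4

4


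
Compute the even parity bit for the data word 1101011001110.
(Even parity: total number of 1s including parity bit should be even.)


Number of 1s in data: 8
Parity bit: 0

0


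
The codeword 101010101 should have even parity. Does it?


Number of 1s: 5

No, parity error (5 ones)


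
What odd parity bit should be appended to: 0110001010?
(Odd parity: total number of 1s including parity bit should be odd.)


Number of 1s in data: 4
Parity bit: 1

1


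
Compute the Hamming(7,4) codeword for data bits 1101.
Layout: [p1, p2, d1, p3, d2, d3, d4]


Parity bits: p1=1, p2=0, p3=0

1010101


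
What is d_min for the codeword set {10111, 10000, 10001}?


Comparing all pairs, minimum distance: 1
Can detect 0 errors, correct 0 errors

1


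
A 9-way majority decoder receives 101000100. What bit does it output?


Ones: 3 out of 9
Threshold: 5

0 (3/9 voted 1)


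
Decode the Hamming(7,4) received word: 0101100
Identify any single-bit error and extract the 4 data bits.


Syndrome = 3: error at position 3

Data: 1100 (corrected bit 3)


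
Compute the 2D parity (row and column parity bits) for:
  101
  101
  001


Row parities: 001
Column parities: 001

Row P: 001, Col P: 001, Corner: 1


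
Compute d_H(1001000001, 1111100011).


XOR: 0110100010
Count of 1s: 4

4


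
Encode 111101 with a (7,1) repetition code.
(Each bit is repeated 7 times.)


Each bit -> 7 copies

111111111111111111111111111100000001111111


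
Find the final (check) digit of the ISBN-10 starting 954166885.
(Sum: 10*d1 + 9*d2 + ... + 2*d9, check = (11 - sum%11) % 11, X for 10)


Weighted sum: 306
306 mod 11 = 9

Check digit: 2


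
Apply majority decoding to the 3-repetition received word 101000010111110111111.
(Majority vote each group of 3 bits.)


Groups: 101, 000, 010, 111, 110, 111, 111
Majority votes: 1001111

1001111


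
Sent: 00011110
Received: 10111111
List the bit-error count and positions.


XOR: 10100001

3 error(s) at position(s): 0, 2, 7


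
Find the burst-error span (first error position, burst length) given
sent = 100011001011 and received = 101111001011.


XOR: 001100000000

Burst at position 2, length 2


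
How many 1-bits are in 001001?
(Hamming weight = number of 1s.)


Counting 1s in 001001

2


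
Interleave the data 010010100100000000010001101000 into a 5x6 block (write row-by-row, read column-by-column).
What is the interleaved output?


Matrix:
  010010
  100100
  000000
  010001
  101000
Read columns: 010011001000001010001000000010

010011001000001010001000000010


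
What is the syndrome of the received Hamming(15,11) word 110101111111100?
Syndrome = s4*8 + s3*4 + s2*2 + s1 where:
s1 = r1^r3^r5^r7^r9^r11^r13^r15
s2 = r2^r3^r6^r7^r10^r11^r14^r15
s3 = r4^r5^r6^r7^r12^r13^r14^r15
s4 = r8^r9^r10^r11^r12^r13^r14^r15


s1=1, s2=1, s3=1, s4=0

Syndrome = 7 (error at position 7)


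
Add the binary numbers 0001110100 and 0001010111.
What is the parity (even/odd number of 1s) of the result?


0001110100 = 116
0001010111 = 87
Sum = 203 = 11001011
1s count = 5

odd parity (5 ones in 11001011)


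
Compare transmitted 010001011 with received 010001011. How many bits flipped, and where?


XOR: 000000000

0 errors (received matches sent)


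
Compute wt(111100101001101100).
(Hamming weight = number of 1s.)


Counting 1s in 111100101001101100

10


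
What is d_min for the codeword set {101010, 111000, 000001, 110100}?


Comparing all pairs, minimum distance: 2
Can detect 1 errors, correct 0 errors

2


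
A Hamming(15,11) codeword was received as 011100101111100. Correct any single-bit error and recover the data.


Syndrome = 11: error at position 11

Data: 10011101100 (corrected bit 11)


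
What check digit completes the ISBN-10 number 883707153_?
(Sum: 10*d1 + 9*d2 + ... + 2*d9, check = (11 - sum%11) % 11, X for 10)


Weighted sum: 285
285 mod 11 = 10

Check digit: 1


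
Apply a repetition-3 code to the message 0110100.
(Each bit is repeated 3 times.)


Each bit -> 3 copies

000111111000111000000


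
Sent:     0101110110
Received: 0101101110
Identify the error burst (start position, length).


XOR: 0000011000

Burst at position 5, length 2


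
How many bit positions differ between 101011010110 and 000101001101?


XOR: 101110011011
Count of 1s: 8

8


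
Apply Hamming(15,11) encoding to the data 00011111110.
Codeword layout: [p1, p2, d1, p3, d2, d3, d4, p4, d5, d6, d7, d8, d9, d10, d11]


Parity bits: p1=0, p2=0, p3=0, p4=0

000000101111110


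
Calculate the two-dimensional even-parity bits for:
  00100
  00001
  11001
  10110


Row parities: 1111
Column parities: 01010

Row P: 1111, Col P: 01010, Corner: 0


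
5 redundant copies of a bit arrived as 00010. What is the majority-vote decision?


Ones: 1 out of 5
Threshold: 3

0 (1/5 voted 1)


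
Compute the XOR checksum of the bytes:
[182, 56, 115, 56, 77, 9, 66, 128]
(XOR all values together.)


XOR chain: 182 ^ 56 ^ 115 ^ 56 ^ 77 ^ 9 ^ 66 ^ 128 = 67

67


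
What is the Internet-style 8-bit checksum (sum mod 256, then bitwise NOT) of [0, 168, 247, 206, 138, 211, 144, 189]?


Sum = 1303 mod 256 = 23
Complement = 232

232


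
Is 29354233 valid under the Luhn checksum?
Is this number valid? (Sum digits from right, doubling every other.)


Luhn sum = 43
43 mod 10 = 3

Invalid (Luhn sum mod 10 = 3)


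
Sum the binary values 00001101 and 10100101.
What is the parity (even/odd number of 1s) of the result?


00001101 = 13
10100101 = 165
Sum = 178 = 10110010
1s count = 4

even parity (4 ones in 10110010)


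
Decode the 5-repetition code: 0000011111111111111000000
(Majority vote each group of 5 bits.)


Groups: 00000, 11111, 11111, 11110, 00000
Majority votes: 01110

01110


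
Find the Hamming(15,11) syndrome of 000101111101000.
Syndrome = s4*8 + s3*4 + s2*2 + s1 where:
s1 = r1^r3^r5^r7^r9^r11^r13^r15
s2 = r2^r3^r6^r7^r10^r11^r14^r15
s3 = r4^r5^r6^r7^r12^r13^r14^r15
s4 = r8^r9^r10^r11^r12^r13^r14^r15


s1=0, s2=1, s3=0, s4=0

Syndrome = 2 (error at position 2)


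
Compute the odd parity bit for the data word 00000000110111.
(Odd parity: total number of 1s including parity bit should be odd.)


Number of 1s in data: 5
Parity bit: 0

0


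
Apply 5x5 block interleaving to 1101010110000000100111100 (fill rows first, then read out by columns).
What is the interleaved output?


Matrix:
  11010
  10110
  00000
  01001
  11100
Read columns: 1100110011010011100000010

1100110011010011100000010


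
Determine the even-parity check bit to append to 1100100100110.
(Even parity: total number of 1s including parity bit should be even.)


Number of 1s in data: 6
Parity bit: 0

0


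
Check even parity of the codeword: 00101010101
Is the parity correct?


Number of 1s: 5

No, parity error (5 ones)


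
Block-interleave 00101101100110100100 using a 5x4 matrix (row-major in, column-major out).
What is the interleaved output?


Matrix:
  0010
  1101
  1001
  1010
  0100
Read columns: 01110010011001001100

01110010011001001100


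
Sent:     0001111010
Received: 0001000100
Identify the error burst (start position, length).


XOR: 0000111110

Burst at position 4, length 5


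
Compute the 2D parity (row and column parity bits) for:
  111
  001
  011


Row parities: 110
Column parities: 101

Row P: 110, Col P: 101, Corner: 0


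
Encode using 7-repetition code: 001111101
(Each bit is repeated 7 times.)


Each bit -> 7 copies

000000000000001111111111111111111111111111111111100000001111111


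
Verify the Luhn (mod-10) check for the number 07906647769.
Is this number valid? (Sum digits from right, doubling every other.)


Luhn sum = 51
51 mod 10 = 1

Invalid (Luhn sum mod 10 = 1)


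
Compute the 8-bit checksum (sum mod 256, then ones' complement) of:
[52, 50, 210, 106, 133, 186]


Sum = 737 mod 256 = 225
Complement = 30

30


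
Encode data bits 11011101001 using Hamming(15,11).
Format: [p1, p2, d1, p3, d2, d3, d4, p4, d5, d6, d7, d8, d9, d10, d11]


Parity bits: p1=1, p2=0, p3=0, p4=0

101010101101001


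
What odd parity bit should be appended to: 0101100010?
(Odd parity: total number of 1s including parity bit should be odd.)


Number of 1s in data: 4
Parity bit: 1

1


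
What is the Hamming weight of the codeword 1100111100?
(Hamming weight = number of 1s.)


Counting 1s in 1100111100

6


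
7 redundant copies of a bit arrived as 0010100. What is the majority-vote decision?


Ones: 2 out of 7
Threshold: 4

0 (2/7 voted 1)


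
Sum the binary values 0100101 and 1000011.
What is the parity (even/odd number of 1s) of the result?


0100101 = 37
1000011 = 67
Sum = 104 = 1101000
1s count = 3

odd parity (3 ones in 1101000)


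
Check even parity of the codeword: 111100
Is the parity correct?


Number of 1s: 4

Yes, parity is correct (4 ones)


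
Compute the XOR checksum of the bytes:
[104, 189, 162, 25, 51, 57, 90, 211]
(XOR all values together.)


XOR chain: 104 ^ 189 ^ 162 ^ 25 ^ 51 ^ 57 ^ 90 ^ 211 = 237

237


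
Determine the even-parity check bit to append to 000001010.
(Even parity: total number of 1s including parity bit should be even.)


Number of 1s in data: 2
Parity bit: 0

0


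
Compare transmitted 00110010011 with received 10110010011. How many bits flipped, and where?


XOR: 10000000000

1 error(s) at position(s): 0


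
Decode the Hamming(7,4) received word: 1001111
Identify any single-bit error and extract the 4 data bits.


Syndrome = 1: error at position 1

Data: 0111 (corrected bit 1)


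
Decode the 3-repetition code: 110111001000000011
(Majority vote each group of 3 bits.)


Groups: 110, 111, 001, 000, 000, 011
Majority votes: 110001

110001


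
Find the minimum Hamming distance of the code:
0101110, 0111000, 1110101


Comparing all pairs, minimum distance: 3
Can detect 2 errors, correct 1 errors

3


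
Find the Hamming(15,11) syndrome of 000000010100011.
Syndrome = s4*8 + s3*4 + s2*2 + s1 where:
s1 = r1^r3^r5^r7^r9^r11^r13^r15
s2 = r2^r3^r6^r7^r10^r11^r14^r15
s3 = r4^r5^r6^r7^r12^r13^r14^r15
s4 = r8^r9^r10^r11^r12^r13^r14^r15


s1=1, s2=1, s3=0, s4=0

Syndrome = 3 (error at position 3)


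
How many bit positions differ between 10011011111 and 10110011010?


XOR: 00101000101
Count of 1s: 4

4


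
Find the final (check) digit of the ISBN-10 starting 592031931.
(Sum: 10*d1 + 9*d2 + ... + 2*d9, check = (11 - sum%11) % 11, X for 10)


Weighted sum: 217
217 mod 11 = 8

Check digit: 3


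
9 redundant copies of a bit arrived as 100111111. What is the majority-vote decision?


Ones: 7 out of 9
Threshold: 5

1 (7/9 voted 1)


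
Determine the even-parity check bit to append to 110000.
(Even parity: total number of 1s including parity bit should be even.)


Number of 1s in data: 2
Parity bit: 0

0


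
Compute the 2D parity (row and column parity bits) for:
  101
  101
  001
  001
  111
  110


Row parities: 001110
Column parities: 001

Row P: 001110, Col P: 001, Corner: 1


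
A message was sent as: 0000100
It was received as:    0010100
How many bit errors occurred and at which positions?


XOR: 0010000

1 error(s) at position(s): 2


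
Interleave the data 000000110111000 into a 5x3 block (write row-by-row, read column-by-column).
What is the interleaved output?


Matrix:
  000
  000
  110
  111
  000
Read columns: 001100011000010

001100011000010


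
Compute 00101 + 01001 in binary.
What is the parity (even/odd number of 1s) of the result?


00101 = 5
01001 = 9
Sum = 14 = 1110
1s count = 3

odd parity (3 ones in 1110)


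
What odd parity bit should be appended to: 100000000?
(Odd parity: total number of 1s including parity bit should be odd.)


Number of 1s in data: 1
Parity bit: 0

0


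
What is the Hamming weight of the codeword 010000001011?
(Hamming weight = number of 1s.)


Counting 1s in 010000001011

4


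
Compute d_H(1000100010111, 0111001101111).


XOR: 1111101111000
Count of 1s: 9

9


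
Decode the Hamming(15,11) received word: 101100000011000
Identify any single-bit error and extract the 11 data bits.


Syndrome = 1: error at position 1

Data: 10000011000 (corrected bit 1)


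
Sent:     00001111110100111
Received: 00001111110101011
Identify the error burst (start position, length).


XOR: 00000000000001100

Burst at position 13, length 2


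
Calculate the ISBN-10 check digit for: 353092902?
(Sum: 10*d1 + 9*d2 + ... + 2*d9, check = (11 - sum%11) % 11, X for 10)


Weighted sum: 203
203 mod 11 = 5

Check digit: 6


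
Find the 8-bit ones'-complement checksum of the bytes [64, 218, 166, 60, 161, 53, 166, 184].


Sum = 1072 mod 256 = 48
Complement = 207

207


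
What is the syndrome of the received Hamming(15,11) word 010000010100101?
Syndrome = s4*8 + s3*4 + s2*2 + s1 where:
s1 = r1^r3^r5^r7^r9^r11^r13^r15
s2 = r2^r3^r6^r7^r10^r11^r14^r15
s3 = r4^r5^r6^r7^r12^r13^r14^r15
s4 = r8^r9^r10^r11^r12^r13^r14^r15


s1=0, s2=1, s3=0, s4=0

Syndrome = 2 (error at position 2)


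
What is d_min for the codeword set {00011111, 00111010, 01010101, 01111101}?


Comparing all pairs, minimum distance: 2
Can detect 1 errors, correct 0 errors

2


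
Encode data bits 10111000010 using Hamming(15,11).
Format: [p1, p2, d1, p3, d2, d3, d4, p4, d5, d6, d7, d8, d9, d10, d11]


Parity bits: p1=1, p2=0, p3=1, p4=0

101101101000010


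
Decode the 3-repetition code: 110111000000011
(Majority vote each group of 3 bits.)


Groups: 110, 111, 000, 000, 011
Majority votes: 11001

11001


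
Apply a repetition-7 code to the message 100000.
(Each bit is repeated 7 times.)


Each bit -> 7 copies

111111100000000000000000000000000000000000


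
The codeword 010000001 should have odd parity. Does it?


Number of 1s: 2

No, parity error (2 ones)


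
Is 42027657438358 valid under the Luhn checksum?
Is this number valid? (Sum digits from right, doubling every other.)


Luhn sum = 61
61 mod 10 = 1

Invalid (Luhn sum mod 10 = 1)


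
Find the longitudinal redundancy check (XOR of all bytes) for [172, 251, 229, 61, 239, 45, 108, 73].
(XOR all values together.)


XOR chain: 172 ^ 251 ^ 229 ^ 61 ^ 239 ^ 45 ^ 108 ^ 73 = 104

104


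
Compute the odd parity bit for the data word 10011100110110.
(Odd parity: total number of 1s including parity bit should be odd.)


Number of 1s in data: 8
Parity bit: 1

1


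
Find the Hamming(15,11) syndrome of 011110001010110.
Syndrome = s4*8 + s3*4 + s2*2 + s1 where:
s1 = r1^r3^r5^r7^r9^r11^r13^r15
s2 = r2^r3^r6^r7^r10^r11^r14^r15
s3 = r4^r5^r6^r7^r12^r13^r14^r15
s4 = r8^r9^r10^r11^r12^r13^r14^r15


s1=1, s2=0, s3=0, s4=0

Syndrome = 1 (error at position 1)


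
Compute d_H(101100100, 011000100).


XOR: 110100000
Count of 1s: 3

3


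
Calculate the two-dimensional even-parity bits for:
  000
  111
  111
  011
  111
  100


Row parities: 011011
Column parities: 000

Row P: 011011, Col P: 000, Corner: 0


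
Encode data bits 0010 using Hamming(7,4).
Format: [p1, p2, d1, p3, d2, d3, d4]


Parity bits: p1=0, p2=1, p3=1

0101010


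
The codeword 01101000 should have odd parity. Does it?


Number of 1s: 3

Yes, parity is correct (3 ones)


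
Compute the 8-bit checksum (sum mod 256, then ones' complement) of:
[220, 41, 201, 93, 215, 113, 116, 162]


Sum = 1161 mod 256 = 137
Complement = 118

118


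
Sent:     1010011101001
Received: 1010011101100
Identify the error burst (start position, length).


XOR: 0000000000101

Burst at position 10, length 3


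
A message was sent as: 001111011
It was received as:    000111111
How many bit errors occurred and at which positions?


XOR: 001000100

2 error(s) at position(s): 2, 6


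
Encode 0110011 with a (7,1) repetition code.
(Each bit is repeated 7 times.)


Each bit -> 7 copies

0000000111111111111110000000000000011111111111111


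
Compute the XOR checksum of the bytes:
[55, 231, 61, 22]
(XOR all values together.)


XOR chain: 55 ^ 231 ^ 61 ^ 22 = 251

251


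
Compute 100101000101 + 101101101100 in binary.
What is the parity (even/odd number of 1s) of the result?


100101000101 = 2373
101101101100 = 2924
Sum = 5297 = 1010010110001
1s count = 6

even parity (6 ones in 1010010110001)


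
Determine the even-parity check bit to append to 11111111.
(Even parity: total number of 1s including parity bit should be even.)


Number of 1s in data: 8
Parity bit: 0

0


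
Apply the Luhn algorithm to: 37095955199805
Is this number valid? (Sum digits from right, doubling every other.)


Luhn sum = 71
71 mod 10 = 1

Invalid (Luhn sum mod 10 = 1)


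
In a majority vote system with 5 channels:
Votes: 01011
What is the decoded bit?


Ones: 3 out of 5
Threshold: 3

1 (3/5 voted 1)


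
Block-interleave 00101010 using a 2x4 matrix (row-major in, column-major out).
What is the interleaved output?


Matrix:
  0010
  1010
Read columns: 01001100

01001100


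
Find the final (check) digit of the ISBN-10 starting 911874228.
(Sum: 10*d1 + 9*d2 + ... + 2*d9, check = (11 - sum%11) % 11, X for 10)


Weighted sum: 255
255 mod 11 = 2

Check digit: 9


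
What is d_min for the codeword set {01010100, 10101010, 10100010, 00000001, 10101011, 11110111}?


Comparing all pairs, minimum distance: 1
Can detect 0 errors, correct 0 errors

1


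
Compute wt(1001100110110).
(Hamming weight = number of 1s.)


Counting 1s in 1001100110110

7


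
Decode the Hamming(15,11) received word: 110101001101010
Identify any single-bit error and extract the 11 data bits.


Syndrome = 0: no error detected

Data: 00101101010 (no errors)


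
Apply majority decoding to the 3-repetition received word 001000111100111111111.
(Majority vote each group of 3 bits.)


Groups: 001, 000, 111, 100, 111, 111, 111
Majority votes: 0010111

0010111


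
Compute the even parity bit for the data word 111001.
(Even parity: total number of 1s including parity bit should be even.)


Number of 1s in data: 4
Parity bit: 0

0


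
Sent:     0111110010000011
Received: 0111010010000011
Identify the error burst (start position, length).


XOR: 0000100000000000

Burst at position 4, length 1


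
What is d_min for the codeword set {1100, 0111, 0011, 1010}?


Comparing all pairs, minimum distance: 1
Can detect 0 errors, correct 0 errors

1


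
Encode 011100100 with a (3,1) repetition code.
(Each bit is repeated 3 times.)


Each bit -> 3 copies

000111111111000000111000000


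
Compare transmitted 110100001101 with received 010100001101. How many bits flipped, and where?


XOR: 100000000000

1 error(s) at position(s): 0


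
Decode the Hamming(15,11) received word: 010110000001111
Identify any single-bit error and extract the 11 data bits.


Syndrome = 3: error at position 3

Data: 11000001111 (corrected bit 3)


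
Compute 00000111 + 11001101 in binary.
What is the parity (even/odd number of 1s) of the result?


00000111 = 7
11001101 = 205
Sum = 212 = 11010100
1s count = 4

even parity (4 ones in 11010100)


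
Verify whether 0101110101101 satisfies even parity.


Number of 1s: 8

Yes, parity is correct (8 ones)


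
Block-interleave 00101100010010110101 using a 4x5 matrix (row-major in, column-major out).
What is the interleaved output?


Matrix:
  00101
  10001
  00101
  10101
Read columns: 01010000101100001111

01010000101100001111


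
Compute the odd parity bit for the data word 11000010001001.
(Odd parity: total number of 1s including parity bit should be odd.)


Number of 1s in data: 5
Parity bit: 0

0


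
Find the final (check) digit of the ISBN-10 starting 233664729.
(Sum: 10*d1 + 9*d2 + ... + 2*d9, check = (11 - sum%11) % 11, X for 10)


Weighted sum: 221
221 mod 11 = 1

Check digit: X


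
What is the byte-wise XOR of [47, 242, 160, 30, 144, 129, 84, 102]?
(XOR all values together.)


XOR chain: 47 ^ 242 ^ 160 ^ 30 ^ 144 ^ 129 ^ 84 ^ 102 = 64

64


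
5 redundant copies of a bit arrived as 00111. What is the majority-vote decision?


Ones: 3 out of 5
Threshold: 3

1 (3/5 voted 1)


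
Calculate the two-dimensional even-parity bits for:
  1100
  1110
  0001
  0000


Row parities: 0110
Column parities: 0011

Row P: 0110, Col P: 0011, Corner: 0


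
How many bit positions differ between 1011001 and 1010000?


XOR: 0001001
Count of 1s: 2

2


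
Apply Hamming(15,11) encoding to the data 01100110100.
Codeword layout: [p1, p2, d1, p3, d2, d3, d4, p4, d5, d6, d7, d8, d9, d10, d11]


Parity bits: p1=1, p2=1, p3=1, p4=1

110111010110100


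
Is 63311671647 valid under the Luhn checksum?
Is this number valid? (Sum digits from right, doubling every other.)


Luhn sum = 51
51 mod 10 = 1

Invalid (Luhn sum mod 10 = 1)


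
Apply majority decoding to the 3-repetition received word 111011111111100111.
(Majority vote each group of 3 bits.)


Groups: 111, 011, 111, 111, 100, 111
Majority votes: 111101

111101


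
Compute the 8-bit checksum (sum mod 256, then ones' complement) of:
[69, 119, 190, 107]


Sum = 485 mod 256 = 229
Complement = 26

26


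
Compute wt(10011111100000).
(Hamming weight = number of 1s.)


Counting 1s in 10011111100000

7


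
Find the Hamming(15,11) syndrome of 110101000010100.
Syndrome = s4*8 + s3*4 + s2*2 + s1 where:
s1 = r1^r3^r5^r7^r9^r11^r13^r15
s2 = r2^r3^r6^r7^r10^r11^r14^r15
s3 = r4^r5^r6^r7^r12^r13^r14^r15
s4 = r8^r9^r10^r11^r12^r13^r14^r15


s1=1, s2=1, s3=1, s4=0

Syndrome = 7 (error at position 7)


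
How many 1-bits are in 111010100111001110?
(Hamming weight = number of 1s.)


Counting 1s in 111010100111001110

11


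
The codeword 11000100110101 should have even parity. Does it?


Number of 1s: 7

No, parity error (7 ones)


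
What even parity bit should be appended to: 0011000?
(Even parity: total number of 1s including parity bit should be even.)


Number of 1s in data: 2
Parity bit: 0

0


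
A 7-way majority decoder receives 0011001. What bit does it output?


Ones: 3 out of 7
Threshold: 4

0 (3/7 voted 1)


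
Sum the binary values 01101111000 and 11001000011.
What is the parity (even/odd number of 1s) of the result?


01101111000 = 888
11001000011 = 1603
Sum = 2491 = 100110111011
1s count = 8

even parity (8 ones in 100110111011)
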